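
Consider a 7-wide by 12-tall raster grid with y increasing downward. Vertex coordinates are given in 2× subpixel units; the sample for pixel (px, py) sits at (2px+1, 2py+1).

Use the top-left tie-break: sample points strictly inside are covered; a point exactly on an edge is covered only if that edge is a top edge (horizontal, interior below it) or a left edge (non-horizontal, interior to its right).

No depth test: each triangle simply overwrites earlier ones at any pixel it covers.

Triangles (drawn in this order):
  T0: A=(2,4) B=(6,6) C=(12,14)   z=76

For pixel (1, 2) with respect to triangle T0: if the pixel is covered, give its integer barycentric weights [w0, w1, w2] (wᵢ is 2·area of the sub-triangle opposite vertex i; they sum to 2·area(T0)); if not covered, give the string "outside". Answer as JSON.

T0:
  2·area = 20
  edge (2, 4)→(6, 6): d=(4,2) right/bottom  bias=-1
  edge (6, 6)→(12, 14): d=(6,8) right/bottom  bias=-1
  edge (12, 14)→(2, 4): d=(-10,-10) top-left  bias=+0
    (0,1)@(1, 3): e=[-2,22,0] → ·  [on edge]
    (1,2)@(3, 5): e=[2,18,0] → █  [on edge]
    (2,2)@(5, 5): e=[-2,2,20] → ·
    (1,3)@(3, 7): e=[10,30,-20] → ·
    (2,3)@(5, 7): e=[6,14,0] → █  [on edge]
    (3,3)@(7, 7): e=[2,-2,20] → ·
    (2,4)@(5, 9): e=[14,26,-20] → ·
    (3,4)@(7, 9): e=[10,10,0] → █  [on edge]
    (4,4)@(9, 9): e=[6,-6,20] → ·
    (3,5)@(7, 11): e=[18,22,-20] → ·
    (4,5)@(9, 11): e=[14,6,0] → █  [on edge]
    (5,5)@(11, 11): e=[10,-10,20] → ·
    (5,6)@(11, 13): e=[18,2,0] → █  [on edge]
    (6,7)@(13, 15): e=[22,-2,0] → ·  [on edge]
  covered (5 px):
    · · · · · · ·
    · · · · · · ·
    · █ · · · · ·
    · · █ · · · ·
    · · · █ · · ·
    · · · · █ · ·
    · · · · · █ ·
    · · · · · · ·
    · · · · · · ·
    · · · · · · ·
    · · · · · · ·
    · · · · · · ·

Final: [18,0,2]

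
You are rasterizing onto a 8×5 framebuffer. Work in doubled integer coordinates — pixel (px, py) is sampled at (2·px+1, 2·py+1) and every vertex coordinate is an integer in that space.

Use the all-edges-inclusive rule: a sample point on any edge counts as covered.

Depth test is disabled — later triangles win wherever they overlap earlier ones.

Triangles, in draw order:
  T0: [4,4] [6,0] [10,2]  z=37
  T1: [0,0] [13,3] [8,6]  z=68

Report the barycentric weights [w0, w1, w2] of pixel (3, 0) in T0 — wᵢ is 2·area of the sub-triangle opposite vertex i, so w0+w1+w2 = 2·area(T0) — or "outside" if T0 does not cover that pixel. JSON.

T0:
  2·area = 20
  edge (4, 4)→(6, 0): d=(2,-4) inclusive
  edge (6, 0)→(10, 2): d=(4,2) inclusive
  edge (10, 2)→(4, 4): d=(-6,2) inclusive
    (3,0)@(7, 1): e=[6,2,12] → #
    (4,0)@(9, 1): e=[14,-2,8] → ·
    (6,0)@(13, 1): e=[30,-10,0] → ·  [on edge]
    (2,1)@(5, 3): e=[2,14,4] → #
    (3,1)@(7, 3): e=[10,10,0] → #  [on edge]
    (4,1)@(9, 3): e=[18,6,-4] → ·
    (0,2)@(1, 5): e=[-10,30,0] → ·  [on edge]
    (2,2)@(5, 5): e=[6,22,-8] → ·
    (3,2)@(7, 5): e=[14,18,-12] → ·
  covered (3 px):
    · · · # · · · ·
    · · # # · · · ·
    · · · · · · · ·
    · · · · · · · ·
    · · · · · · · ·
T1:
  2·area = 54
  edge (0, 0)→(13, 3): d=(13,3) inclusive
  edge (13, 3)→(8, 6): d=(-5,3) inclusive
  edge (8, 6)→(0, 0): d=(-8,-6) inclusive
    (1,0)@(3, 1): e=[4,40,10] → #
    (2,0)@(5, 1): e=[-2,34,22] → ·
    (1,1)@(3, 3): e=[30,30,-6] → ·
    (2,1)@(5, 3): e=[24,24,6] → #
    (3,1)@(7, 3): e=[18,18,18] → #
    (4,1)@(9, 3): e=[12,12,30] → #
    (5,1)@(11, 3): e=[6,6,42] → #
    (6,1)@(13, 3): e=[0,0,54] → #  [on edge]
    (7,1)@(15, 3): e=[-6,-6,66] → ·
    (2,2)@(5, 5): e=[50,14,-10] → ·
    (3,2)@(7, 5): e=[44,8,2] → #
    (5,2)@(11, 5): e=[32,-4,26] → ·
    (1,4)@(3, 9): e=[108,0,-54] → ·  [on edge]
  covered (8 px):
    · # · · · · · ·
    · · # # # # # ·
    · · · # # · · ·
    · · · · · · · ·
    · · · · · · · ·

Answer: [2,12,6]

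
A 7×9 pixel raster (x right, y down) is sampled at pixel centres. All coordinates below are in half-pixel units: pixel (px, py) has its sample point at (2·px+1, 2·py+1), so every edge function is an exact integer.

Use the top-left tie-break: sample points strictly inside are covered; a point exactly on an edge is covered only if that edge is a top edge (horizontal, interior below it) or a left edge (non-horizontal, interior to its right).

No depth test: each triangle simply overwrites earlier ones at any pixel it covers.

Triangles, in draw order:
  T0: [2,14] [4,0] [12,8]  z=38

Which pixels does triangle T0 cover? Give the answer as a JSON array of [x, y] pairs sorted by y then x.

T0:
  2·area = 128
  edge (2, 14)→(4, 0): d=(2,-14) top-left  bias=+0
  edge (4, 0)→(12, 8): d=(8,8) right/bottom  bias=-1
  edge (12, 8)→(2, 14): d=(-10,6) right/bottom  bias=-1
    (2,0)@(5, 1): e=[16,0,112] → ·  [on edge]
    (2,1)@(5, 3): e=[20,16,92] → █
    (3,1)@(7, 3): e=[48,0,80] → ·  [on edge]
    (2,2)@(5, 5): e=[24,32,72] → █
    (3,2)@(7, 5): e=[52,16,60] → █
    (4,2)@(9, 5): e=[80,0,48] → ·  [on edge]
    (1,3)@(3, 7): e=[0,64,64] → █  [on edge]
    (4,3)@(9, 7): e=[84,16,28] → █
    (5,3)@(11, 7): e=[112,0,16] → ·  [on edge]
    (1,4)@(3, 9): e=[4,80,44] → █
    (5,4)@(11, 9): e=[116,16,-4] → ·
    (6,4)@(13, 9): e=[144,0,-16] → ·  [on edge]
    (3,5)@(7, 11): e=[64,64,0] → ·  [on edge]
  covered (14 px):
    · · · · · · ·
    · · █ · · · ·
    · · █ █ · · ·
    · █ █ █ █ · ·
    · █ █ █ █ · ·
    · █ █ · · · ·
    · █ · · · · ·
    · · · · · · ·
    · · · · · · ·

Final: [[2,1],[2,2],[3,2],[1,3],[2,3],[3,3],[4,3],[1,4],[2,4],[3,4],[4,4],[1,5],[2,5],[1,6]]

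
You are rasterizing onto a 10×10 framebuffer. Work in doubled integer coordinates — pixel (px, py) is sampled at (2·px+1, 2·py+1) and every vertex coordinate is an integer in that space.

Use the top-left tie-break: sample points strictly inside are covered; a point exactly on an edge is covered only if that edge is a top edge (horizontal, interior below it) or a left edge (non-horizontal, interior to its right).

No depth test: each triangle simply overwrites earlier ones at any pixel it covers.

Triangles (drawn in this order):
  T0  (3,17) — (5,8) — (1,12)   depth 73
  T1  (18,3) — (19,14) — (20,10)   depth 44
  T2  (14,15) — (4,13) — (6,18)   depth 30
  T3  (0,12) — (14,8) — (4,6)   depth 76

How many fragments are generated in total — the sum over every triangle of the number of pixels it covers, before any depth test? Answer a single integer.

T0:
  2·area = 28  (B↔C swapped to make it positive)
  edge (3, 17)→(1, 12): d=(-2,-5) top-left  bias=+0
  edge (1, 12)→(5, 8): d=(4,-4) top-left  bias=+0
  edge (5, 8)→(3, 17): d=(-2,9) right/bottom  bias=-1
    (1,5)@(3, 11): e=[12,4,12] → X
    (2,5)@(5, 11): e=[22,12,-6] → .
    (1,6)@(3, 13): e=[8,12,8] → X
    (2,6)@(5, 13): e=[18,20,-10] → .
    (1,7)@(3, 15): e=[4,20,4] → X
    (2,7)@(5, 15): e=[14,28,-14] → .
    (1,8)@(3, 17): e=[0,28,0] → .  [on edge]
  covered (3 px):
    . . . . . . . . . .
    . . . . . . . . . .
    . . . . . . . . . .
    . . . . . . . . . .
    . . . . . . . . . .
    . X . . . . . . . .
    . X . . . . . . . .
    . X . . . . . . . .
    . . . . . . . . . .
    . . . . . . . . . .
T1:
  2·area = 15  (B↔C swapped to make it positive)
  edge (18, 3)→(20, 10): d=(2,7) right/bottom  bias=-1
  edge (20, 10)→(19, 14): d=(-1,4) right/bottom  bias=-1
  edge (19, 14)→(18, 3): d=(-1,-11) top-left  bias=+0
    (9,3)@(19, 7): e=[1,7,7] → X
    (9,4)@(19, 9): e=[5,5,5] → X
    (9,5)@(19, 11): e=[9,3,3] → X
    (9,6)@(19, 13): e=[13,1,1] → X
    (9,7)@(19, 15): e=[17,-1,-1] → .
  covered (4 px):
    . . . . . . . . . .
    . . . . . . . . . .
    . . . . . . . . . .
    . . . . . . . . . X
    . . . . . . . . . X
    . . . . . . . . . X
    . . . . . . . . . X
    . . . . . . . . . .
    . . . . . . . . . .
    . . . . . . . . . .
T2:
  2·area = 46  (B↔C swapped to make it positive)
  edge (14, 15)→(6, 18): d=(-8,3) right/bottom  bias=-1
  edge (6, 18)→(4, 13): d=(-2,-5) top-left  bias=+0
  edge (4, 13)→(14, 15): d=(10,2) right/bottom  bias=-1
    (2,7)@(5, 15): e=[27,1,18] → X
    (3,7)@(7, 15): e=[21,11,14] → X
    (4,7)@(9, 15): e=[15,21,10] → X
    (5,7)@(11, 15): e=[9,31,6] → X
    (6,7)@(13, 15): e=[3,41,2] → X
    (7,7)@(15, 15): e=[-3,51,-2] → .
    (2,8)@(5, 17): e=[11,-3,38] → .
    (3,8)@(7, 17): e=[5,7,34] → X
    (4,8)@(9, 17): e=[-1,17,30] → .
    (5,8)@(11, 17): e=[-7,27,26] → .
    (6,8)@(13, 17): e=[-13,37,22] → .
    (3,9)@(7, 19): e=[-11,3,54] → .
  covered (6 px):
    . . . . . . . . . .
    . . . . . . . . . .
    . . . . . . . . . .
    . . . . . . . . . .
    . . . . . . . . . .
    . . . . . . . . . .
    . . . . . . . . . .
    . . X X X X X . . .
    . . . X . . . . . .
    . . . . . . . . . .
T3:
  2·area = 68  (B↔C swapped to make it positive)
  edge (0, 12)→(4, 6): d=(4,-6) top-left  bias=+0
  edge (4, 6)→(14, 8): d=(10,2) right/bottom  bias=-1
  edge (14, 8)→(0, 12): d=(-14,4) right/bottom  bias=-1
    (2,3)@(5, 7): e=[10,8,50] → X
    (3,3)@(7, 7): e=[22,4,42] → X
    (4,3)@(9, 7): e=[34,0,34] → .  [on edge]
    (1,4)@(3, 9): e=[6,32,30] → X
    (4,4)@(9, 9): e=[42,20,6] → X
    (5,4)@(11, 9): e=[54,16,-2] → .
    (9,4)@(19, 9): e=[102,0,-34] → .  [on edge]
    (0,5)@(1, 11): e=[2,56,10] → X
    (2,5)@(5, 11): e=[26,48,-6] → .
    (3,5)@(7, 11): e=[38,44,-14] → .
    (4,5)@(9, 11): e=[50,40,-22] → .
    (0,6)@(1, 13): e=[10,76,-18] → .
  covered (8 px):
    . . . . . . . . . .
    . . . . . . . . . .
    . . . . . . . . . .
    . . X X . . . . . .
    . X X X X . . . . .
    X X . . . . . . . .
    . . . . . . . . . .
    . . . . . . . . . .
    . . . . . . . . . .
    . . . . . . . . . .

Result: 21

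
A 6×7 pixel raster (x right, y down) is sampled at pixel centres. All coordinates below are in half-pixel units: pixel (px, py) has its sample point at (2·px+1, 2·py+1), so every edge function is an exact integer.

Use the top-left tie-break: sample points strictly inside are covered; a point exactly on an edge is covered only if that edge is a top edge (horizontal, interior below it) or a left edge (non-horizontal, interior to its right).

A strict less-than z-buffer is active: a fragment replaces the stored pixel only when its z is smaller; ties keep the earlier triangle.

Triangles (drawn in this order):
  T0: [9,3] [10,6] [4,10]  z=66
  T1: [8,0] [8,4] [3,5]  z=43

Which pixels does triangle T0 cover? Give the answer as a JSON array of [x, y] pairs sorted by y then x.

T0:
  2·area = 22
  edge (9, 3)→(10, 6): d=(1,3) right/bottom  bias=-1
  edge (10, 6)→(4, 10): d=(-6,4) right/bottom  bias=-1
  edge (4, 10)→(9, 3): d=(5,-7) top-left  bias=+0
    (4,1)@(9, 3): e=[0,22,0] → ·  [on edge]
    (4,2)@(9, 5): e=[2,10,10] → #
    (5,2)@(11, 5): e=[-4,2,24] → ·
    (3,3)@(7, 7): e=[10,6,6] → #
    (4,3)@(9, 7): e=[4,-2,20] → ·
    (2,4)@(5, 9): e=[18,2,2] → #
    (3,4)@(7, 9): e=[12,-6,16] → ·
    (5,4)@(11, 9): e=[0,-22,44] → ·  [on edge]
    (2,5)@(5, 11): e=[20,-10,12] → ·
  covered (3 px):
    · · · · · ·
    · · · · · ·
    · · · · # ·
    · · · # · ·
    · · # · · ·
    · · · · · ·
    · · · · · ·
T1:
  2·area = 20
  edge (8, 0)→(8, 4): d=(0,4) right/bottom  bias=-1
  edge (8, 4)→(3, 5): d=(-5,1) right/bottom  bias=-1
  edge (3, 5)→(8, 0): d=(5,-5) top-left  bias=+0
    (3,0)@(7, 1): e=[4,16,0] → #  [on edge]
    (4,0)@(9, 1): e=[-4,14,10] → ·
    (2,1)@(5, 3): e=[12,8,0] → #  [on edge]
    (4,1)@(9, 3): e=[-4,4,20] → ·
    (1,2)@(3, 5): e=[20,0,0] → ·  [on edge]
    (2,2)@(5, 5): e=[12,-2,10] → ·
    (3,2)@(7, 5): e=[4,-4,20] → ·
    (0,3)@(1, 7): e=[28,-8,0] → ·  [on edge]
  covered (3 px):
    · · · # · ·
    · · # # · ·
    · · · · · ·
    · · · · · ·
    · · · · · ·
    · · · · · ·
    · · · · · ·

Answer: [[4,2],[3,3],[2,4]]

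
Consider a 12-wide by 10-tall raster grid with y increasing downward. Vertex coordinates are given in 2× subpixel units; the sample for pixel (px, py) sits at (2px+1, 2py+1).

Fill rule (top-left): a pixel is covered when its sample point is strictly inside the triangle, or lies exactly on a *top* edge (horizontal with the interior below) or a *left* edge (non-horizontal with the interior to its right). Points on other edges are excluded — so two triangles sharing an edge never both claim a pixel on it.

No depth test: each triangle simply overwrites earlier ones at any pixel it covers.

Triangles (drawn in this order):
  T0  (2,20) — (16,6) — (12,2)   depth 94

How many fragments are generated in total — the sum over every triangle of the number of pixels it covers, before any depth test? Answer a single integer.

T0:
  2·area = 112  (B↔C swapped to make it positive)
  edge (2, 20)→(12, 2): d=(10,-18) top-left  bias=+0
  edge (12, 2)→(16, 6): d=(4,4) right/bottom  bias=-1
  edge (16, 6)→(2, 20): d=(-14,14) right/bottom  bias=-1
    (5,0)@(11, 1): e=[-28,0,140] → ·  [on edge]
    (10,0)@(21, 1): e=[152,-40,0] → ·  [on edge]
    (6,1)@(13, 3): e=[28,0,84] → ·  [on edge]
    (9,1)@(19, 3): e=[136,-24,0] → ·  [on edge]
    (5,2)@(11, 5): e=[12,16,84] → █
    (6,2)@(13, 5): e=[48,8,56] → █
    (7,2)@(15, 5): e=[84,0,28] → ·  [on edge]
    (8,2)@(17, 5): e=[120,-8,0] → ·  [on edge]
    (5,3)@(11, 7): e=[32,24,56] → █
    (7,3)@(15, 7): e=[104,8,0] → ·  [on edge]
    (8,3)@(17, 7): e=[140,0,-28] → ·  [on edge]
    (4,4)@(9, 9): e=[16,40,56] → █
    (6,4)@(13, 9): e=[88,24,0] → ·  [on edge]
    (9,4)@(19, 9): e=[196,0,-84] → ·  [on edge]
    (3,5)@(7, 11): e=[0,56,56] → █  [on edge]
    (5,5)@(11, 11): e=[72,40,0] → ·  [on edge]
    (10,5)@(21, 11): e=[252,0,-140] → ·  [on edge]
    (4,6)@(9, 13): e=[56,56,0] → ·  [on edge]
    (11,6)@(23, 13): e=[308,0,-196] → ·  [on edge]
    (3,7)@(7, 15): e=[40,72,0] → ·  [on edge]
    (2,8)@(5, 17): e=[24,88,0] → ·  [on edge]
    (1,9)@(3, 19): e=[8,104,0] → ·  [on edge]
  covered (10 px):
    · · · · · · · · · · · ·
    · · · · · · · · · · · ·
    · · · · · █ █ · · · · ·
    · · · · · █ █ · · · · ·
    · · · · █ █ · · · · · ·
    · · · █ █ · · · · · · ·
    · · · █ · · · · · · · ·
    · · █ · · · · · · · · ·
    · · · · · · · · · · · ·
    · · · · · · · · · · · ·

Final: 10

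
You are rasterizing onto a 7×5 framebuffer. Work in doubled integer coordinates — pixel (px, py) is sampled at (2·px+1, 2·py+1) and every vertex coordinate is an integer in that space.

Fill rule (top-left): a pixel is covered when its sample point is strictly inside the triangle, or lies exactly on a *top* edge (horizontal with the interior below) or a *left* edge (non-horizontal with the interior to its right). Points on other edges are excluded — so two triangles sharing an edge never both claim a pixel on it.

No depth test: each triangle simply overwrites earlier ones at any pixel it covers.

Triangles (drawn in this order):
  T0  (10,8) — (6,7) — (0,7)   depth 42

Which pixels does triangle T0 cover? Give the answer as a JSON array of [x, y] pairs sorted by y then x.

T0:
  2·area = 6  (B↔C swapped to make it positive)
  edge (10, 8)→(0, 7): d=(-10,-1) top-left  bias=+0
  edge (0, 7)→(6, 7): d=(6,0) top-left  bias=+0
  edge (6, 7)→(10, 8): d=(4,1) right/bottom  bias=-1
    (0,3)@(1, 7): e=[1,0,5] → █  [on edge]
    (1,3)@(3, 7): e=[3,0,3] → █  [on edge]
    (2,3)@(5, 7): e=[5,0,1] → █  [on edge]
    (3,3)@(7, 7): e=[7,0,-1] → ·  [on edge]
    (4,3)@(9, 7): e=[9,0,-3] → ·  [on edge]
    (5,3)@(11, 7): e=[11,0,-5] → ·  [on edge]
    (6,3)@(13, 7): e=[13,0,-7] → ·  [on edge]
    (0,4)@(1, 9): e=[-19,12,13] → ·
    (1,4)@(3, 9): e=[-17,12,11] → ·
    (2,4)@(5, 9): e=[-15,12,9] → ·
  covered (3 px):
    · · · · · · ·
    · · · · · · ·
    · · · · · · ·
    █ █ █ · · · ·
    · · · · · · ·

Result: [[0,3],[1,3],[2,3]]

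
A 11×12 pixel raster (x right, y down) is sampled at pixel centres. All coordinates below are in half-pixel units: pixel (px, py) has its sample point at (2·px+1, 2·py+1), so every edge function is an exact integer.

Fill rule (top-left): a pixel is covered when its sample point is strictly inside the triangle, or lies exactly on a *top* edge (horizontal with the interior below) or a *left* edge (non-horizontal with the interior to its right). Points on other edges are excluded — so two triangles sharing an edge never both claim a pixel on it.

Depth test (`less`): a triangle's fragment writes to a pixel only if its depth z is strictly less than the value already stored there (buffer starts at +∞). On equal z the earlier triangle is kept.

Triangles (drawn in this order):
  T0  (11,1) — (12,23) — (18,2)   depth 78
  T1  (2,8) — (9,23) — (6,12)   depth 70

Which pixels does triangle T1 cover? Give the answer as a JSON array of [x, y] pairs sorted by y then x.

T0:
  2·area = 153  (B↔C swapped to make it positive)
  edge (11, 1)→(18, 2): d=(7,1) right/bottom  bias=-1
  edge (18, 2)→(12, 23): d=(-6,21) right/bottom  bias=-1
  edge (12, 23)→(11, 1): d=(-1,-22) top-left  bias=+0
    (5,0)@(11, 1): e=[0,153,0] → .  [on edge]
    (6,1)@(13, 3): e=[12,99,42] → X
    (7,1)@(15, 3): e=[10,57,86] → X
    (8,1)@(17, 3): e=[8,15,130] → X
    (9,1)@(19, 3): e=[6,-27,174] → .
    (6,2)@(13, 5): e=[26,87,40] → X
    (9,2)@(19, 5): e=[20,-39,172] → .
    (6,3)@(13, 7): e=[40,75,38] → X
    (8,3)@(17, 7): e=[36,-9,126] → .
    (6,4)@(13, 9): e=[54,63,36] → X
    (8,4)@(17, 9): e=[50,-21,124] → .
    (6,5)@(13, 11): e=[68,51,34] → X
  covered (16 px):
    . . . . . . . . . . .
    . . . . . . X X X . .
    . . . . . . X X X . .
    . . . . . . X X . . .
    . . . . . . X X . . .
    . . . . . . X X . . .
    . . . . . . X . . . .
    . . . . . . X . . . .
    . . . . . . X . . . .
    . . . . . . X . . . .
    . . . . . . . . . . .
    . . . . . . . . . . .
T1:
  2·area = 32  (B↔C swapped to make it positive)
  edge (2, 8)→(6, 12): d=(4,4) right/bottom  bias=-1
  edge (6, 12)→(9, 23): d=(3,11) right/bottom  bias=-1
  edge (9, 23)→(2, 8): d=(-7,-15) top-left  bias=+0
    (1,0)@(3, 1): e=[-32,0,64] → .  [on edge]
    (0,3)@(1, 7): e=[0,40,-8] → .  [on edge]
    (1,4)@(3, 9): e=[0,24,8] → .  [on edge]
    (2,5)@(5, 11): e=[0,8,24] → .  [on edge]
    (2,6)@(5, 13): e=[8,14,10] → X
    (3,6)@(7, 13): e=[0,-8,40] → .  [on edge]
    (2,7)@(5, 15): e=[16,20,-4] → .
    (4,7)@(9, 15): e=[0,-24,56] → .  [on edge]
    (3,8)@(7, 17): e=[16,4,12] → X
    (4,8)@(9, 17): e=[8,-18,42] → .
    (5,8)@(11, 17): e=[0,-40,72] → .  [on edge]
    (3,9)@(7, 19): e=[24,10,-2] → .
    (6,9)@(13, 19): e=[0,-56,88] → .  [on edge]
    (7,10)@(15, 21): e=[0,-72,104] → .  [on edge]
    (4,11)@(9, 23): e=[32,0,0] → .  [on edge]
    (8,11)@(17, 23): e=[0,-88,120] → .  [on edge]
  covered (2 px):
    . . . . . . . . . . .
    . . . . . . . . . . .
    . . . . . . . . . . .
    . . . . . . . . . . .
    . . . . . . . . . . .
    . . . . . . . . . . .
    . . X . . . . . . . .
    . . . . . . . . . . .
    . . . X . . . . . . .
    . . . . . . . . . . .
    . . . . . . . . . . .
    . . . . . . . . . . .

Final: [[2,6],[3,8]]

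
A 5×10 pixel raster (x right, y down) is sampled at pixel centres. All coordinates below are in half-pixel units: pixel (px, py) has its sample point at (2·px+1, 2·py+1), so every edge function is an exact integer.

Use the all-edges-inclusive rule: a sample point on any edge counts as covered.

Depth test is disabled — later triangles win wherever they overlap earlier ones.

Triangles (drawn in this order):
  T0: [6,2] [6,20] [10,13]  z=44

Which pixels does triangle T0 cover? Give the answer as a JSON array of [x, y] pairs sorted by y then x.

T0:
  2·area = 72  (B↔C swapped to make it positive)
  edge (6, 2)→(10, 13): d=(4,11) inclusive
  edge (10, 13)→(6, 20): d=(-4,7) inclusive
  edge (6, 20)→(6, 2): d=(0,-18) inclusive
    (3,2)@(7, 5): e=[1,53,18] → █
    (4,2)@(9, 5): e=[-21,39,54] → ·
    (3,3)@(7, 7): e=[9,45,18] → █
    (4,3)@(9, 7): e=[-13,31,54] → ·
    (3,4)@(7, 9): e=[17,37,18] → █
    (4,4)@(9, 9): e=[-5,23,54] → ·
    (3,5)@(7, 11): e=[25,29,18] → █
    (4,5)@(9, 11): e=[3,15,54] → █
    (3,6)@(7, 13): e=[33,21,18] → █
    (3,7)@(7, 15): e=[41,13,18] → █
    (4,7)@(9, 15): e=[19,-1,54] → ·
    (3,8)@(7, 17): e=[49,5,18] → █
  covered (9 px):
    · · · · ·
    · · · · ·
    · · · █ ·
    · · · █ ·
    · · · █ ·
    · · · █ █
    · · · █ █
    · · · █ ·
    · · · █ ·
    · · · · ·

Result: [[3,2],[3,3],[3,4],[3,5],[4,5],[3,6],[4,6],[3,7],[3,8]]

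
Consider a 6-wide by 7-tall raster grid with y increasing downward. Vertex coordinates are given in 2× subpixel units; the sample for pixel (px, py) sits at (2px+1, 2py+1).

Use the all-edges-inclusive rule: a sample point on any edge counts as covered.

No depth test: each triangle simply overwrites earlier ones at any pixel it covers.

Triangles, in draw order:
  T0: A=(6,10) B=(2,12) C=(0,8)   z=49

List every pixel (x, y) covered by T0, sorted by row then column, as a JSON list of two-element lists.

T0:
  2·area = 20
  edge (6, 10)→(2, 12): d=(-4,2) inclusive
  edge (2, 12)→(0, 8): d=(-2,-4) inclusive
  edge (0, 8)→(6, 10): d=(6,2) inclusive
    (0,4)@(1, 9): e=[14,2,4] → X
    (1,4)@(3, 9): e=[10,10,0] → X  [on edge]
    (2,4)@(5, 9): e=[6,18,-4] → .
    (0,5)@(1, 11): e=[6,-2,16] → .
    (1,5)@(3, 11): e=[2,6,12] → X
    (2,5)@(5, 11): e=[-2,14,8] → .
    (4,5)@(9, 11): e=[-10,30,0] → .  [on edge]
    (1,6)@(3, 13): e=[-6,2,24] → .
  covered (3 px):
    . . . . . .
    . . . . . .
    . . . . . .
    . . . . . .
    X X . . . .
    . X . . . .
    . . . . . .

Result: [[0,4],[1,4],[1,5]]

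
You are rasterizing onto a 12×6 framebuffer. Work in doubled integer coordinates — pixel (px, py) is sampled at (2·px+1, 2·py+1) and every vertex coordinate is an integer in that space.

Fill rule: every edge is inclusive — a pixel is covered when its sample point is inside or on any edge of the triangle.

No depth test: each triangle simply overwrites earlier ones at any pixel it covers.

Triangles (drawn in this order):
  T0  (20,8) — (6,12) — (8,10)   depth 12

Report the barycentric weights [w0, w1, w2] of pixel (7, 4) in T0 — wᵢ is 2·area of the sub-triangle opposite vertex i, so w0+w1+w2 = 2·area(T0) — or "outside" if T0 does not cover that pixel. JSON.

T0:
  2·area = 20
  edge (20, 8)→(6, 12): d=(-14,4) inclusive
  edge (6, 12)→(8, 10): d=(2,-2) inclusive
  edge (8, 10)→(20, 8): d=(12,-2) inclusive
    (8,0)@(17, 1): e=[110,0,-90] → ·  [on edge]
    (7,1)@(15, 3): e=[90,0,-70] → ·  [on edge]
    (6,2)@(13, 5): e=[70,0,-50] → ·  [on edge]
    (5,3)@(11, 7): e=[50,0,-30] → ·  [on edge]
    (4,4)@(9, 9): e=[30,0,-10] → ·  [on edge]
    (7,4)@(15, 9): e=[6,12,2] → #
    (8,4)@(17, 9): e=[-2,16,6] → ·
    (3,5)@(7, 11): e=[10,0,10] → #  [on edge]
    (4,5)@(9, 11): e=[2,4,14] → #
    (5,5)@(11, 11): e=[-6,8,18] → ·
    (7,5)@(15, 11): e=[-22,16,26] → ·
  covered (3 px):
    · · · · · · · · · · · ·
    · · · · · · · · · · · ·
    · · · · · · · · · · · ·
    · · · · · · · · · · · ·
    · · · · · · · # · · · ·
    · · · # # · · · · · · ·

Result: [12,2,6]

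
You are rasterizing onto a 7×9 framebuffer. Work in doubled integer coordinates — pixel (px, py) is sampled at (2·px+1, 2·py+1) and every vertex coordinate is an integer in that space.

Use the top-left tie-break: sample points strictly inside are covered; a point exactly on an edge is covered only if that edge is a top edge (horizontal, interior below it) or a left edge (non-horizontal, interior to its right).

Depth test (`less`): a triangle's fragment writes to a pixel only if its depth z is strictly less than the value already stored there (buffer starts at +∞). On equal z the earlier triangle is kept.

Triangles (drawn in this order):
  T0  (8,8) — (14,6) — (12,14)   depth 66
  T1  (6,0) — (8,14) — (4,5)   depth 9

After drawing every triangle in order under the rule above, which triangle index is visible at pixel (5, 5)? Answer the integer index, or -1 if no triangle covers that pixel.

T0:
  2·area = 44
  edge (8, 8)→(14, 6): d=(6,-2) top-left  bias=+0
  edge (14, 6)→(12, 14): d=(-2,8) right/bottom  bias=-1
  edge (12, 14)→(8, 8): d=(-4,-6) top-left  bias=+0
    (5,3)@(11, 7): e=[0,22,22] → #  [on edge]
    (6,3)@(13, 7): e=[4,6,34] → #
    (2,4)@(5, 9): e=[0,66,-22] → ·  [on edge]
    (4,4)@(9, 9): e=[8,34,2] → #
    (4,5)@(9, 11): e=[20,30,-6] → ·
    (5,5)@(11, 11): e=[24,14,6] → #
    (6,5)@(13, 11): e=[28,-2,18] → ·
    (5,6)@(11, 13): e=[36,10,-2] → ·
  covered (6 px):
    · · · · · · ·
    · · · · · · ·
    · · · · · · ·
    · · · · · # #
    · · · · # # #
    · · · · · # ·
    · · · · · · ·
    · · · · · · ·
    · · · · · · ·
T1:
  2·area = 38
  edge (6, 0)→(8, 14): d=(2,14) right/bottom  bias=-1
  edge (8, 14)→(4, 5): d=(-4,-9) top-left  bias=+0
  edge (4, 5)→(6, 0): d=(2,-5) top-left  bias=+0
    (2,1)@(5, 3): e=[20,17,1] → #
    (3,1)@(7, 3): e=[-8,35,11] → ·
    (2,2)@(5, 5): e=[24,9,5] → #
    (3,2)@(7, 5): e=[-4,27,15] → ·
    (2,3)@(5, 7): e=[28,1,9] → #
    (3,3)@(7, 7): e=[0,19,19] → ·  [on edge]
    (2,4)@(5, 9): e=[32,-7,13] → ·
    (3,4)@(7, 9): e=[4,11,23] → #
    (4,4)@(9, 9): e=[-24,29,33] → ·
    (3,5)@(7, 11): e=[8,3,27] → #
    (4,5)@(9, 11): e=[-20,21,37] → ·
    (3,6)@(7, 13): e=[12,-5,31] → ·
  covered (5 px):
    · · · · · · ·
    · · # · · · ·
    · · # · · · ·
    · · # · · · ·
    · · · # · · ·
    · · · # · · ·
    · · · · · · ·
    · · · · · · ·
    · · · · · · ·

Z-buffer (winner per pixel, '.' = empty):
  . . . . . . .
  . . 1 . . . .
  . . 1 . . . .
  . . 1 . . 0 0
  . . . 1 0 0 0
  . . . 1 . 0 .
  . . . . . . .
  . . . . . . .
  . . . . . . .

Final: 0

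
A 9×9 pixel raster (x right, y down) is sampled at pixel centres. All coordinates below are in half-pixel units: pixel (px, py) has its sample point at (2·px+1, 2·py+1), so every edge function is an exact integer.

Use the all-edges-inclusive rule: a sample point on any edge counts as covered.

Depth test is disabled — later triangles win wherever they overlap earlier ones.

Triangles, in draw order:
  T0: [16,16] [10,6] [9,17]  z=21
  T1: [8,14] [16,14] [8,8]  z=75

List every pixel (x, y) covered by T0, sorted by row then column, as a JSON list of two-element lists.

T0:
  2·area = 76  (B↔C swapped to make it positive)
  edge (16, 16)→(9, 17): d=(-7,1) inclusive
  edge (9, 17)→(10, 6): d=(1,-11) inclusive
  edge (10, 6)→(16, 16): d=(6,10) inclusive
    (3,0)@(7, 1): e=[114,-38,0] → ·  [on edge]
    (5,4)@(11, 9): e=[54,14,8] → #
    (6,4)@(13, 9): e=[52,36,-12] → ·
    (5,5)@(11, 11): e=[40,16,20] → #
    (6,5)@(13, 11): e=[38,38,0] → #  [on edge]
    (7,5)@(15, 11): e=[36,60,-20] → ·
    (5,6)@(11, 13): e=[26,18,32] → #
    (7,6)@(15, 13): e=[22,62,-8] → ·
    (5,7)@(11, 15): e=[12,20,44] → #
    (7,7)@(15, 15): e=[8,64,4] → #
    (8,7)@(17, 15): e=[6,86,-16] → ·
    (4,8)@(9, 17): e=[0,0,76] → #  [on edge]
  covered (9 px):
    · · · · · · · · ·
    · · · · · · · · ·
    · · · · · · · · ·
    · · · · · · · · ·
    · · · · · # · · ·
    · · · · · # # · ·
    · · · · · # # · ·
    · · · · · # # # ·
    · · · · # · · · ·
T1:
  2·area = 48  (B↔C swapped to make it positive)
  edge (8, 14)→(8, 8): d=(0,-6) inclusive
  edge (8, 8)→(16, 14): d=(8,6) inclusive
  edge (16, 14)→(8, 14): d=(-8,0) inclusive
    (4,4)@(9, 9): e=[6,2,40] → #
    (5,4)@(11, 9): e=[18,-10,40] → ·
    (4,5)@(9, 11): e=[6,18,24] → #
    (5,5)@(11, 11): e=[18,6,24] → #
    (6,5)@(13, 11): e=[30,-6,24] → ·
    (4,6)@(9, 13): e=[6,34,8] → #
    (6,6)@(13, 13): e=[30,10,8] → #
    (7,6)@(15, 13): e=[42,-2,8] → ·
    (4,7)@(9, 15): e=[6,50,-8] → ·
    (5,7)@(11, 15): e=[18,38,-8] → ·
    (6,7)@(13, 15): e=[30,26,-8] → ·
  covered (6 px):
    · · · · · · · · ·
    · · · · · · · · ·
    · · · · · · · · ·
    · · · · · · · · ·
    · · · · # · · · ·
    · · · · # # · · ·
    · · · · # # # · ·
    · · · · · · · · ·
    · · · · · · · · ·

Result: [[5,4],[5,5],[6,5],[5,6],[6,6],[5,7],[6,7],[7,7],[4,8]]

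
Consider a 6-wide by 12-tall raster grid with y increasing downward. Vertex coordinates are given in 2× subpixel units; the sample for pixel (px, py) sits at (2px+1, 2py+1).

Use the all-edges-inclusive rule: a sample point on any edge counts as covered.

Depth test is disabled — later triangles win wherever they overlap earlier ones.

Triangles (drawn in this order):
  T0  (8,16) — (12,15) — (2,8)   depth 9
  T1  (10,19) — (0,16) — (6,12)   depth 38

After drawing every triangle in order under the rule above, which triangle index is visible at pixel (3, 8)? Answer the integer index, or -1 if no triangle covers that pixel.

T0:
  2·area = 38  (B↔C swapped to make it positive)
  edge (8, 16)→(2, 8): d=(-6,-8) inclusive
  edge (2, 8)→(12, 15): d=(10,7) inclusive
  edge (12, 15)→(8, 16): d=(-4,1) inclusive
    (1,4)@(3, 9): e=[2,3,33] → #
    (2,4)@(5, 9): e=[18,-11,31] → ·
    (1,5)@(3, 11): e=[-10,23,25] → ·
    (2,5)@(5, 11): e=[6,9,23] → #
    (3,5)@(7, 11): e=[22,-5,21] → ·
    (2,6)@(5, 13): e=[-6,29,15] → ·
    (3,6)@(7, 13): e=[10,15,13] → #
    (4,6)@(9, 13): e=[26,1,11] → #
    (5,6)@(11, 13): e=[42,-13,9] → ·
    (3,7)@(7, 15): e=[-2,35,5] → ·
    (4,7)@(9, 15): e=[14,21,3] → #
    (5,7)@(11, 15): e=[30,7,1] → #
  covered (6 px):
    · · · · · ·
    · · · · · ·
    · · · · · ·
    · · · · · ·
    · # · · · ·
    · · # · · ·
    · · · # # ·
    · · · · # #
    · · · · · ·
    · · · · · ·
    · · · · · ·
    · · · · · ·
T1:
  2·area = 58
  edge (10, 19)→(0, 16): d=(-10,-3) inclusive
  edge (0, 16)→(6, 12): d=(6,-4) inclusive
  edge (6, 12)→(10, 19): d=(4,7) inclusive
    (2,6)@(5, 13): e=[45,2,11] → #
    (3,6)@(7, 13): e=[51,10,-3] → ·
    (1,7)@(3, 15): e=[19,6,33] → #
    (3,7)@(7, 15): e=[31,22,5] → #
    (4,7)@(9, 15): e=[37,30,-9] → ·
    (1,8)@(3, 17): e=[-1,18,41] → ·
    (2,8)@(5, 17): e=[5,26,27] → #
    (4,8)@(9, 17): e=[17,42,-1] → ·
    (2,9)@(5, 19): e=[-15,38,35] → ·
    (3,9)@(7, 19): e=[-9,46,21] → ·
  covered (6 px):
    · · · · · ·
    · · · · · ·
    · · · · · ·
    · · · · · ·
    · · · · · ·
    · · · · · ·
    · · # · · ·
    · # # # · ·
    · · # # · ·
    · · · · · ·
    · · · · · ·
    · · · · · ·

Z-buffer (winner per pixel, '.' = empty):
  . . . . . .
  . . . . . .
  . . . . . .
  . . . . . .
  . 0 . . . .
  . . 0 . . .
  . . 1 0 0 .
  . 1 1 1 0 0
  . . 1 1 . .
  . . . . . .
  . . . . . .
  . . . . . .

Result: 1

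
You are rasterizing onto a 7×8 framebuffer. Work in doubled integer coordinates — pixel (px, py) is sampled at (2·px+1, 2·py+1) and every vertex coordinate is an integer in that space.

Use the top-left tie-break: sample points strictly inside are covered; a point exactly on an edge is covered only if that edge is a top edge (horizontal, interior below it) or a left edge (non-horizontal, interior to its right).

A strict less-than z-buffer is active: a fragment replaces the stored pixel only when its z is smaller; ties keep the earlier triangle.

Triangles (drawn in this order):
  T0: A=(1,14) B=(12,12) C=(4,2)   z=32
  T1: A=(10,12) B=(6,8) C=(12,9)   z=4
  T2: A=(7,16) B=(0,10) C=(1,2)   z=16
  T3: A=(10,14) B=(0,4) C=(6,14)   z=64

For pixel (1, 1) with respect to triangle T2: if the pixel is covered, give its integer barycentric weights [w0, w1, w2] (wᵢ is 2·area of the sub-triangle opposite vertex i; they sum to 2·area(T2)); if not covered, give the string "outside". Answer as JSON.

T0:
  2·area = 126  (B↔C swapped to make it positive)
  edge (1, 14)→(4, 2): d=(3,-12) top-left  bias=+0
  edge (4, 2)→(12, 12): d=(8,10) right/bottom  bias=-1
  edge (12, 12)→(1, 14): d=(-11,2) right/bottom  bias=-1
    (2,2)@(5, 5): e=[21,14,91] → X
    (3,2)@(7, 5): e=[45,-6,87] → .
    (1,3)@(3, 7): e=[3,50,73] → X
    (3,3)@(7, 7): e=[51,10,65] → X
    (4,3)@(9, 7): e=[75,-10,61] → .
    (1,4)@(3, 9): e=[9,66,51] → X
    (4,4)@(9, 9): e=[81,6,39] → X
    (5,4)@(11, 9): e=[105,-14,35] → .
    (1,5)@(3, 11): e=[15,82,29] → X
    (5,5)@(11, 11): e=[111,2,13] → X
    (6,5)@(13, 11): e=[135,-18,9] → .
    (1,6)@(3, 13): e=[21,98,7] → X
  covered (15 px):
    . . . . . . .
    . . . . . . .
    . . X . . . .
    . X X X . . .
    . X X X X . .
    . X X X X X .
    . X X . . . .
    . . . . . . .
T1:
  2·area = 20
  edge (10, 12)→(6, 8): d=(-4,-4) top-left  bias=+0
  edge (6, 8)→(12, 9): d=(6,1) right/bottom  bias=-1
  edge (12, 9)→(10, 12): d=(-2,3) right/bottom  bias=-1
    (0,1)@(1, 3): e=[0,-25,45] → .  [on edge]
    (1,2)@(3, 5): e=[0,-15,35] → .  [on edge]
    (2,3)@(5, 7): e=[0,-5,25] → .  [on edge]
    (3,4)@(7, 9): e=[0,5,15] → X  [on edge]
    (4,4)@(9, 9): e=[8,3,9] → X
    (5,4)@(11, 9): e=[16,1,3] → X
    (6,4)@(13, 9): e=[24,-1,-3] → .
    (3,5)@(7, 11): e=[-8,17,11] → .
    (4,5)@(9, 11): e=[0,15,5] → X  [on edge]
    (5,5)@(11, 11): e=[8,13,-1] → .
    (4,6)@(9, 13): e=[-8,27,1] → .
    (5,6)@(11, 13): e=[0,25,-5] → .  [on edge]
    (6,7)@(13, 15): e=[0,35,-15] → .  [on edge]
  covered (4 px):
    . . . . . . .
    . . . . . . .
    . . . . . . .
    . . . . . . .
    . . . X X X .
    . . . . X . .
    . . . . . . .
    . . . . . . .
T2:
  2·area = 62
  edge (7, 16)→(0, 10): d=(-7,-6) top-left  bias=+0
  edge (0, 10)→(1, 2): d=(1,-8) top-left  bias=+0
  edge (1, 2)→(7, 16): d=(6,14) right/bottom  bias=-1
    (0,1)@(1, 3): e=[55,1,6] → X
    (1,1)@(3, 3): e=[67,17,-22] → .
    (0,2)@(1, 5): e=[41,3,18] → X
    (1,2)@(3, 5): e=[53,19,-10] → .
    (0,3)@(1, 7): e=[27,5,30] → X
    (1,3)@(3, 7): e=[39,21,2] → X
    (2,3)@(5, 7): e=[51,37,-26] → .
    (0,4)@(1, 9): e=[13,7,42] → X
    (2,4)@(5, 9): e=[37,39,-14] → .
    (0,5)@(1, 11): e=[-1,9,54] → .
    (1,5)@(3, 11): e=[11,25,26] → X
    (2,5)@(5, 11): e=[23,41,-2] → .
  covered (8 px):
    . . . . . . .
    X . . . . . .
    X . . . . . .
    X X . . . . .
    X X . . . . .
    . X . . . . .
    . . X . . . .
    . . . . . . .
T3:
  2·area = 40  (B↔C swapped to make it positive)
  edge (10, 14)→(6, 14): d=(-4,0) right/bottom  bias=-1
  edge (6, 14)→(0, 4): d=(-6,-10) top-left  bias=+0
  edge (0, 4)→(10, 14): d=(10,10) right/bottom  bias=-1
    (0,2)@(1, 5): e=[36,4,0] → .  [on edge]
    (1,3)@(3, 7): e=[28,12,0] → .  [on edge]
    (1,4)@(3, 9): e=[20,0,20] → X  [on edge]
    (2,4)@(5, 9): e=[20,20,0] → .  [on edge]
    (1,5)@(3, 11): e=[12,-12,40] → .
    (2,5)@(5, 11): e=[12,8,20] → X
    (3,5)@(7, 11): e=[12,28,0] → .  [on edge]
    (2,6)@(5, 13): e=[4,-4,40] → .
    (3,6)@(7, 13): e=[4,16,20] → X
    (4,6)@(9, 13): e=[4,36,0] → .  [on edge]
    (3,7)@(7, 15): e=[-4,4,40] → .
    (5,7)@(11, 15): e=[-4,44,0] → .  [on edge]
  covered (3 px):
    . . . . . . .
    . . . . . . .
    . . . . . . .
    . . . . . . .
    . X . . . . .
    . . X . . . .
    . . . X . . .
    . . . . . . .

Final: "outside"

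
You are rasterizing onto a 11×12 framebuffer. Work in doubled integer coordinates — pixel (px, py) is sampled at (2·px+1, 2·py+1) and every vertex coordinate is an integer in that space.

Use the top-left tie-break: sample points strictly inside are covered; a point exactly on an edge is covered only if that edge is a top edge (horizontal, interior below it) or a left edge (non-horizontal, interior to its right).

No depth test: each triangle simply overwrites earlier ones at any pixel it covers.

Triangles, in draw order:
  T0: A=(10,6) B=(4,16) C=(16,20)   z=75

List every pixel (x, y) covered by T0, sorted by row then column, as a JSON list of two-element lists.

T0:
  2·area = 144  (B↔C swapped to make it positive)
  edge (10, 6)→(16, 20): d=(6,14) right/bottom  bias=-1
  edge (16, 20)→(4, 16): d=(-12,-4) top-left  bias=+0
  edge (4, 16)→(10, 6): d=(6,-10) top-left  bias=+0
    (6,0)@(13, 1): e=[-72,216,0] → .  [on edge]
    (4,4)@(9, 9): e=[32,104,8] → X
    (5,4)@(11, 9): e=[4,112,28] → X
    (6,4)@(13, 9): e=[-24,120,48] → .
    (3,5)@(7, 11): e=[72,72,0] → X  [on edge]
    (6,5)@(13, 11): e=[-12,96,60] → .
    (3,6)@(7, 13): e=[84,48,12] → X
    (6,6)@(13, 13): e=[0,72,72] → .  [on edge]
    (0,7)@(1, 15): e=[180,0,-36] → .  [on edge]
    (2,7)@(5, 15): e=[124,16,4] → X
    (6,7)@(13, 15): e=[12,48,84] → X
    (7,7)@(15, 15): e=[-16,56,104] → .
    (3,8)@(7, 17): e=[108,0,36] → X  [on edge]
    (6,9)@(13, 19): e=[36,0,108] → X  [on edge]
    (0,10)@(1, 21): e=[216,-72,0] → .  [on edge]
    (9,10)@(19, 21): e=[-36,0,180] → .  [on edge]
  covered (19 px):
    . . . . . . . . . . .
    . . . . . . . . . . .
    . . . . . . . . . . .
    . . . . . . . . . . .
    . . . . X X . . . . .
    . . . X X X . . . . .
    . . . X X X . . . . .
    . . X X X X X . . . .
    . . . X X X X . . . .
    . . . . . . X X . . .
    . . . . . . . . . . .
    . . . . . . . . . . .

Result: [[4,4],[5,4],[3,5],[4,5],[5,5],[3,6],[4,6],[5,6],[2,7],[3,7],[4,7],[5,7],[6,7],[3,8],[4,8],[5,8],[6,8],[6,9],[7,9]]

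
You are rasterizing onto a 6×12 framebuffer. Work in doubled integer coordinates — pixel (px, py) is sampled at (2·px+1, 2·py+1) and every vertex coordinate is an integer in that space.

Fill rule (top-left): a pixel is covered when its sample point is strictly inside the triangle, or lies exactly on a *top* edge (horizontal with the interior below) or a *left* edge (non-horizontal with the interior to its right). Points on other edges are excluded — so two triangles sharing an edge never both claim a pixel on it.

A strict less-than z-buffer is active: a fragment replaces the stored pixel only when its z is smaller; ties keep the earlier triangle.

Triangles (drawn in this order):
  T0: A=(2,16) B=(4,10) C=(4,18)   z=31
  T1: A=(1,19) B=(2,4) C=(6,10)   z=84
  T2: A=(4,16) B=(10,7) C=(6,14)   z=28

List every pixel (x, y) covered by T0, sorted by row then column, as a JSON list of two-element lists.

T0:
  2·area = 16
  edge (2, 16)→(4, 10): d=(2,-6) top-left  bias=+0
  edge (4, 10)→(4, 18): d=(0,8) right/bottom  bias=-1
  edge (4, 18)→(2, 16): d=(-2,-2) top-left  bias=+0
    (3,0)@(7, 1): e=[0,-24,40] → ·  [on edge]
    (2,3)@(5, 7): e=[0,-8,24] → ·  [on edge]
    (1,6)@(3, 13): e=[0,8,8] → █  [on edge]
    (2,6)@(5, 13): e=[12,-8,12] → ·
    (0,7)@(1, 15): e=[-8,24,0] → ·  [on edge]
    (1,7)@(3, 15): e=[4,8,4] → █
    (2,7)@(5, 15): e=[16,-8,8] → ·
    (1,8)@(3, 17): e=[8,8,0] → █  [on edge]
    (2,8)@(5, 17): e=[20,-8,4] → ·
    (0,9)@(1, 19): e=[0,24,-8] → ·  [on edge]
    (1,9)@(3, 19): e=[12,8,-4] → ·
    (2,9)@(5, 19): e=[24,-8,0] → ·  [on edge]
    (3,10)@(7, 21): e=[40,-24,0] → ·  [on edge]
    (4,11)@(9, 23): e=[56,-40,0] → ·  [on edge]
  covered (3 px):
    · · · · · ·
    · · · · · ·
    · · · · · ·
    · · · · · ·
    · · · · · ·
    · · · · · ·
    · █ · · · ·
    · █ · · · ·
    · █ · · · ·
    · · · · · ·
    · · · · · ·
    · · · · · ·
T1:
  2·area = 66
  edge (1, 19)→(2, 4): d=(1,-15) top-left  bias=+0
  edge (2, 4)→(6, 10): d=(4,6) right/bottom  bias=-1
  edge (6, 10)→(1, 19): d=(-5,9) right/bottom  bias=-1
    (5,0)@(11, 1): e=[132,-66,0] → ·  [on edge]
    (1,3)@(3, 7): e=[18,6,42] → █
    (2,3)@(5, 7): e=[48,-6,24] → ·
    (1,4)@(3, 9): e=[20,14,32] → █
    (2,4)@(5, 9): e=[50,2,14] → █
    (3,4)@(7, 9): e=[80,-10,-4] → ·
    (1,5)@(3, 11): e=[22,22,22] → █
    (3,5)@(7, 11): e=[82,-2,-14] → ·
    (1,6)@(3, 13): e=[24,30,12] → █
    (2,6)@(5, 13): e=[54,18,-6] → ·
    (1,7)@(3, 15): e=[26,38,2] → █
    (2,7)@(5, 15): e=[56,26,-16] → ·
    (0,9)@(1, 19): e=[0,66,0] → ·  [on edge]
  covered (7 px):
    · · · · · ·
    · · · · · ·
    · · · · · ·
    · █ · · · ·
    · █ █ · · ·
    · █ █ · · ·
    · █ · · · ·
    · █ · · · ·
    · · · · · ·
    · · · · · ·
    · · · · · ·
    · · · · · ·
T2:
  2·area = 6
  edge (4, 16)→(10, 7): d=(6,-9) top-left  bias=+0
  edge (10, 7)→(6, 14): d=(-4,7) right/bottom  bias=-1
  edge (6, 14)→(4, 16): d=(-2,2) right/bottom  bias=-1
    (5,4)@(11, 9): e=[21,-15,0] → ·  [on edge]
    (4,5)@(9, 11): e=[15,-9,0] → ·  [on edge]
    (3,6)@(7, 13): e=[9,-3,0] → ·  [on edge]
    (2,7)@(5, 15): e=[3,3,0] → ·  [on edge]
    (1,8)@(3, 17): e=[-3,9,0] → ·  [on edge]
    (0,9)@(1, 19): e=[-9,15,0] → ·  [on edge]
  covered (0 px):
    · · · · · ·
    · · · · · ·
    · · · · · ·
    · · · · · ·
    · · · · · ·
    · · · · · ·
    · · · · · ·
    · · · · · ·
    · · · · · ·
    · · · · · ·
    · · · · · ·
    · · · · · ·

Final: [[1,6],[1,7],[1,8]]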